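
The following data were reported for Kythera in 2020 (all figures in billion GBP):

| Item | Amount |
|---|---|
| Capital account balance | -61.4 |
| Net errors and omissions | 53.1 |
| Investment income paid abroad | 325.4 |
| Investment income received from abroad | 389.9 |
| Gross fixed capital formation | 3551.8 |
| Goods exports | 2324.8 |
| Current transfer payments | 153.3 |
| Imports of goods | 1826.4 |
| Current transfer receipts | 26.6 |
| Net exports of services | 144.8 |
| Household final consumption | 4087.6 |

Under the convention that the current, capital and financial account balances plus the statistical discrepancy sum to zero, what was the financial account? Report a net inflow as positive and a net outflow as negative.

-572.7

Goods balance = 2324.8 - 1826.4 = 498.4
Services balance = 144.8
Trade balance (goods + services) = 498.4 + 144.8 = 643.2
Net primary income = 389.9 - 325.4 = 64.5
Net secondary income = 26.6 - 153.3 = -126.7
Current account = 643.2 + 64.5 + (-126.7) = 581.0
Financial account = -(581.0 + (-61.4) + 53.1) = -572.7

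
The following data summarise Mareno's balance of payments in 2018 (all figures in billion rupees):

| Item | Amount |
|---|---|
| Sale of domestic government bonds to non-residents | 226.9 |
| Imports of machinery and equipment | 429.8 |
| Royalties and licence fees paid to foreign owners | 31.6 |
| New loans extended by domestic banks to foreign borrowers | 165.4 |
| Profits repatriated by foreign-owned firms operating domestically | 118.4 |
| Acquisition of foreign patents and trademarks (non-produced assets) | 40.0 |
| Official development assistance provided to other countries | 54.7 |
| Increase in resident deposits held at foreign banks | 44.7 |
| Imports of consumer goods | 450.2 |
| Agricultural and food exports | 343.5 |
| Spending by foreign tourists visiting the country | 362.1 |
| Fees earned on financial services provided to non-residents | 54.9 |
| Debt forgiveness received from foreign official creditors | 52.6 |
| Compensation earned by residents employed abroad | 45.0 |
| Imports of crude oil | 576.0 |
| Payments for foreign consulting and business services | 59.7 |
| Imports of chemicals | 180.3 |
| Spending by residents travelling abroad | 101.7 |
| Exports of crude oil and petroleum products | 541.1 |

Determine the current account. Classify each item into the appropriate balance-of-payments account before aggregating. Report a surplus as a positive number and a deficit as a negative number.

-655.8

Goods: -180.3 + 343.5 + 541.1 - 576.0 - 429.8 - 450.2 = -751.7
Services: 54.9 + 362.1 - 59.7 - 101.7 - 31.6 = 224.0
Primary income: -118.4 + 45.0 = -73.4
Secondary income: -54.7
Current account = (-751.7) + 224.0 + (-73.4) + (-54.7) = -655.8
(Excluded from the current account — financial account: sale of domestic government bonds to non-residents 226.9, new loans extended by domestic banks to foreign borrowers 165.4, increase in resident deposits held at foreign banks 44.7; capital account: acquisition of foreign patents and trademarks (non-produced assets) 40.0, debt forgiveness received from foreign official creditors 52.6.)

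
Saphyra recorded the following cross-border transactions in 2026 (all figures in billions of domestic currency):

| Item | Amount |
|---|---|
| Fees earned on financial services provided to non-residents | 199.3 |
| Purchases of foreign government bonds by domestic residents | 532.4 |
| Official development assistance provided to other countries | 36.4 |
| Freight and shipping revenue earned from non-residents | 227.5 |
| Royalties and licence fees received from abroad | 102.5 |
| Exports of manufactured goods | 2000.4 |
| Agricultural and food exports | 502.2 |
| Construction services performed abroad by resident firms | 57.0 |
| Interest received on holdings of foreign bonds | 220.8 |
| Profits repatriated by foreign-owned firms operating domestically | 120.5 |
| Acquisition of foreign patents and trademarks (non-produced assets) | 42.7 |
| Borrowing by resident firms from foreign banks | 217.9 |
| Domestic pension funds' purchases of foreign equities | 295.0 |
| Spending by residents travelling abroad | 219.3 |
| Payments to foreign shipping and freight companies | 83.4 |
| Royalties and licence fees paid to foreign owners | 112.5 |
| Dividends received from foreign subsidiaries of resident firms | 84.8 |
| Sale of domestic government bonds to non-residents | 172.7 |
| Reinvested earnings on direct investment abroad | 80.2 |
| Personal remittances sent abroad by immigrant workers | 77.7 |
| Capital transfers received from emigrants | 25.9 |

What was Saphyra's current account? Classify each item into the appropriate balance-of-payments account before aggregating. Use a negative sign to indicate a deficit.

2824.9

Goods: 2000.4 + 502.2 = 2502.6
Services: 102.5 - 83.4 + 57.0 + 199.3 - 219.3 - 112.5 + 227.5 = 171.1
Primary income: -120.5 + 220.8 + 80.2 + 84.8 = 265.3
Secondary income: -77.7 - 36.4 = -114.1
Current account = 2502.6 + 171.1 + 265.3 + (-114.1) = 2824.9
(Excluded from the current account — financial account: purchases of foreign government bonds by domestic residents 532.4, borrowing by resident firms from foreign banks 217.9, domestic pension funds' purchases of foreign equities 295.0, sale of domestic government bonds to non-residents 172.7; capital account: acquisition of foreign patents and trademarks (non-produced assets) 42.7, capital transfers received from emigrants 25.9.)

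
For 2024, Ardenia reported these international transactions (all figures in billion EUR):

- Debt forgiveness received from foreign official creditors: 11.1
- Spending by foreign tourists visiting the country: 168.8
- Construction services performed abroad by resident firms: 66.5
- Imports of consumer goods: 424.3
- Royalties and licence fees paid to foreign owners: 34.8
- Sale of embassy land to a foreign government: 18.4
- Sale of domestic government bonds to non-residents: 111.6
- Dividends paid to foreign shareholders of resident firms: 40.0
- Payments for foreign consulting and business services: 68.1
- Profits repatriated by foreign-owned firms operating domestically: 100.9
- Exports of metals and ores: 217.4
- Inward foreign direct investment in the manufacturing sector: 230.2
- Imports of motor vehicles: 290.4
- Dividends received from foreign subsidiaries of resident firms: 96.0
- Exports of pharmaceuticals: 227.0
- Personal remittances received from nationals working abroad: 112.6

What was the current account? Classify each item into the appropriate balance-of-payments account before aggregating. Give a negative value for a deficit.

Goods: -424.3 - 290.4 + 217.4 + 227.0 = -270.3
Services: -68.1 - 34.8 + 168.8 + 66.5 = 132.4
Primary income: -40.0 - 100.9 + 96.0 = -44.9
Secondary income: 112.6
Current account = (-270.3) + 132.4 + (-44.9) + 112.6 = -70.2
(Excluded from the current account — capital account: debt forgiveness received from foreign official creditors 11.1, sale of embassy land to a foreign government 18.4; financial account: sale of domestic government bonds to non-residents 111.6, inward foreign direct investment in the manufacturing sector 230.2.)

-70.2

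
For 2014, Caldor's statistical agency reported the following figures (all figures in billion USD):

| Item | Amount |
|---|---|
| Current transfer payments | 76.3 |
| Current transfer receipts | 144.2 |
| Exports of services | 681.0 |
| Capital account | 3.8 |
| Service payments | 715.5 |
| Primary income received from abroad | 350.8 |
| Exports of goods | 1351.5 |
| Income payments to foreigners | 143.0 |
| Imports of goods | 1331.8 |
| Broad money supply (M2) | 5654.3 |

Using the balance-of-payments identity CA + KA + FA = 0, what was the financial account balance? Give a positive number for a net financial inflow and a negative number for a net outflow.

-264.7

Goods balance = 1351.5 - 1331.8 = 19.7
Services balance = 681.0 - 715.5 = -34.5
Trade balance (goods + services) = 19.7 + (-34.5) = -14.8
Net primary income = 350.8 - 143.0 = 207.8
Net secondary income = 144.2 - 76.3 = 67.9
Current account = -14.8 + 207.8 + 67.9 = 260.9
Financial account = -(260.9 + 3.8) = -264.7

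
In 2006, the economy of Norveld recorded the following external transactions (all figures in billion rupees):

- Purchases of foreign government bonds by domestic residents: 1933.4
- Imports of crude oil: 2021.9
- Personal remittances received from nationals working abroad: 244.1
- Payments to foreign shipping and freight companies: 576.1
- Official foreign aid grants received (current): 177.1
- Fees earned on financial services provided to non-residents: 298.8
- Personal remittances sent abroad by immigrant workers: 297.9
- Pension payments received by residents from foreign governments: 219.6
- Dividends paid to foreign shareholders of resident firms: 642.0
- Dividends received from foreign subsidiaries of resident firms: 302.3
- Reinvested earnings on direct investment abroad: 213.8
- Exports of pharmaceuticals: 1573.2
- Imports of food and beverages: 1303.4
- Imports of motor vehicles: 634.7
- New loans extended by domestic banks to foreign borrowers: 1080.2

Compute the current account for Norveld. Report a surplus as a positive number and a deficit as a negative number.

Goods: -2021.9 + 1573.2 - 634.7 - 1303.4 = -2386.8
Services: -576.1 + 298.8 = -277.3
Primary income: 302.3 - 642.0 + 213.8 = -125.9
Secondary income: 244.1 - 297.9 + 219.6 + 177.1 = 342.9
Current account = (-2386.8) + (-277.3) + (-125.9) + 342.9 = -2447.1
(Excluded from the current account — financial account: purchases of foreign government bonds by domestic residents 1933.4, new loans extended by domestic banks to foreign borrowers 1080.2.)

-2447.1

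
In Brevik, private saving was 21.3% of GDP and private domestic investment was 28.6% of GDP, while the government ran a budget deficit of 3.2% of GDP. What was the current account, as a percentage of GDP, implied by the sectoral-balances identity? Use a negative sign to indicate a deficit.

-10.5

By the sectoral-balances identity, CA = (S_private - I) + (T - G).
Private balance = 21.3 - 28.6 = -7.3
Government balance (T - G) = -3.2
CA = -7.3 + (-3.2) = -10.5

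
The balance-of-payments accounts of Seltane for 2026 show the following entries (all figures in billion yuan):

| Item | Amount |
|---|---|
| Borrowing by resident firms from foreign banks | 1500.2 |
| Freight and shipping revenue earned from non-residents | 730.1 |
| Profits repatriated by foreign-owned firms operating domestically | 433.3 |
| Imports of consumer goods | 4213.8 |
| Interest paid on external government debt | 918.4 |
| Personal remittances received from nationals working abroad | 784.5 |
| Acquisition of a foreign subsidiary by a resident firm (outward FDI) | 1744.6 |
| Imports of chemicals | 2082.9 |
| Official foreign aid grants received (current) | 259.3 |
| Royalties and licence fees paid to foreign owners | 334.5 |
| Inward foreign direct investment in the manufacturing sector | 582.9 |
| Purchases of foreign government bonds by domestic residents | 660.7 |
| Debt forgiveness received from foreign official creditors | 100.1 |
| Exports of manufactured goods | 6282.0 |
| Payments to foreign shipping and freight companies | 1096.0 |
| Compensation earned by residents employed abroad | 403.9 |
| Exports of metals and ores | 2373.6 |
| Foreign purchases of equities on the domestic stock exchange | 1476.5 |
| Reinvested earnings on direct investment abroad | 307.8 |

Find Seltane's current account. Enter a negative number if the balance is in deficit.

Goods: 2373.6 - 4213.8 - 2082.9 + 6282.0 = 2358.9
Services: 730.1 - 334.5 - 1096.0 = -700.4
Primary income: -433.3 + 403.9 - 918.4 + 307.8 = -640.0
Secondary income: 259.3 + 784.5 = 1043.8
Current account = 2358.9 + (-700.4) + (-640.0) + 1043.8 = 2062.3
(Excluded from the current account — financial account: borrowing by resident firms from foreign banks 1500.2, acquisition of a foreign subsidiary by a resident firm (outward FDI) 1744.6, inward foreign direct investment in the manufacturing sector 582.9, purchases of foreign government bonds by domestic residents 660.7, foreign purchases of equities on the domestic stock exchange 1476.5; capital account: debt forgiveness received from foreign official creditors 100.1.)

2062.3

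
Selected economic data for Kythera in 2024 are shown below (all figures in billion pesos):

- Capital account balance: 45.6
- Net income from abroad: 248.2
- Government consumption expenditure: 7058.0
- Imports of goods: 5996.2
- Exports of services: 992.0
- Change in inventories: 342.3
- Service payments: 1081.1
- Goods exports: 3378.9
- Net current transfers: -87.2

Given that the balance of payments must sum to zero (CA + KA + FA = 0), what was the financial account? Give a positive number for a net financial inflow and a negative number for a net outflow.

2499.8

Goods balance = 3378.9 - 5996.2 = -2617.3
Services balance = 992.0 - 1081.1 = -89.1
Trade balance (goods + services) = -2617.3 + (-89.1) = -2706.4
Net primary income = 248.2
Net secondary income = -87.2
Current account = -2706.4 + 248.2 + (-87.2) = -2545.4
Financial account = -(-2545.4 + 45.6) = 2499.8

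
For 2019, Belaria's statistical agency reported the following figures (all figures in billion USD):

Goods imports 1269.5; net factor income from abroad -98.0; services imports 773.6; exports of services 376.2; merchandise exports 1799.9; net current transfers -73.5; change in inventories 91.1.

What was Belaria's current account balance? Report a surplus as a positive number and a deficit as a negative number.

-38.5

Goods balance = 1799.9 - 1269.5 = 530.4
Services balance = 376.2 - 773.6 = -397.4
Trade balance (goods + services) = 530.4 + (-397.4) = 133.0
Net primary income = -98.0
Net secondary income = -73.5
Current account = 133.0 + (-98.0) + (-73.5) = -38.5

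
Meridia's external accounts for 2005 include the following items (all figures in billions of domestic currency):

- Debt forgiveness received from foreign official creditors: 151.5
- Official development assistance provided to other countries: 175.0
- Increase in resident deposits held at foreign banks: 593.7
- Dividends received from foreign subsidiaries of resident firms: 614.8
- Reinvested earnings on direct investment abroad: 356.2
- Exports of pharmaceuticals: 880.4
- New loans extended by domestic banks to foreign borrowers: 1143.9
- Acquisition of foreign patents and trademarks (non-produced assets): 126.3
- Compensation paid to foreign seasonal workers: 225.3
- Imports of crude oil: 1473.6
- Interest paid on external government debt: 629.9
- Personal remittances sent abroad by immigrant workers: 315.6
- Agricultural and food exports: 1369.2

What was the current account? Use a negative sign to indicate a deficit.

Goods: 880.4 - 1473.6 + 1369.2 = 776.0
Primary income: -629.9 + 614.8 + 356.2 - 225.3 = 115.8
Secondary income: -315.6 - 175.0 = -490.6
Current account = 776.0 + 115.8 + (-490.6) = 401.2
(Excluded from the current account — capital account: debt forgiveness received from foreign official creditors 151.5, acquisition of foreign patents and trademarks (non-produced assets) 126.3; financial account: increase in resident deposits held at foreign banks 593.7, new loans extended by domestic banks to foreign borrowers 1143.9.)

401.2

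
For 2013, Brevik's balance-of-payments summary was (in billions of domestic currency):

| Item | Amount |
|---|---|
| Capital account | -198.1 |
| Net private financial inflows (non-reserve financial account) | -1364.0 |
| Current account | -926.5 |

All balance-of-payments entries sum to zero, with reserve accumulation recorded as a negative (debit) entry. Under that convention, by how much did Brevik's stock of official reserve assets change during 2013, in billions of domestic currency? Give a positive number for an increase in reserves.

Official reserve transactions balance = -((-926.5) + (-198.1) + (-1364.0)) = 2488.6
An accumulation of reserves is recorded as a debit (negative entry), so the change in the stock of reserves is the negative of that balance.
Change in official reserves = -(2488.6) = -2488.6

-2488.6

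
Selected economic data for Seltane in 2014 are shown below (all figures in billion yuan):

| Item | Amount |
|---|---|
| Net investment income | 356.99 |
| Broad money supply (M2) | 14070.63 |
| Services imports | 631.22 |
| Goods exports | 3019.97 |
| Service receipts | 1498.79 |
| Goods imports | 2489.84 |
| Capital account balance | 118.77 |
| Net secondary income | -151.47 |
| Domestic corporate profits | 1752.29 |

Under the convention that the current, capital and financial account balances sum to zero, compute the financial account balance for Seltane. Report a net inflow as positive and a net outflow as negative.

Goods balance = 3019.97 - 2489.84 = 530.13
Services balance = 1498.79 - 631.22 = 867.57
Trade balance (goods + services) = 530.13 + 867.57 = 1397.70
Net primary income = 356.99
Net secondary income = -151.47
Current account = 1397.70 + 356.99 + (-151.47) = 1603.22
Financial account = -(1603.22 + 118.77) = -1721.99

-1721.99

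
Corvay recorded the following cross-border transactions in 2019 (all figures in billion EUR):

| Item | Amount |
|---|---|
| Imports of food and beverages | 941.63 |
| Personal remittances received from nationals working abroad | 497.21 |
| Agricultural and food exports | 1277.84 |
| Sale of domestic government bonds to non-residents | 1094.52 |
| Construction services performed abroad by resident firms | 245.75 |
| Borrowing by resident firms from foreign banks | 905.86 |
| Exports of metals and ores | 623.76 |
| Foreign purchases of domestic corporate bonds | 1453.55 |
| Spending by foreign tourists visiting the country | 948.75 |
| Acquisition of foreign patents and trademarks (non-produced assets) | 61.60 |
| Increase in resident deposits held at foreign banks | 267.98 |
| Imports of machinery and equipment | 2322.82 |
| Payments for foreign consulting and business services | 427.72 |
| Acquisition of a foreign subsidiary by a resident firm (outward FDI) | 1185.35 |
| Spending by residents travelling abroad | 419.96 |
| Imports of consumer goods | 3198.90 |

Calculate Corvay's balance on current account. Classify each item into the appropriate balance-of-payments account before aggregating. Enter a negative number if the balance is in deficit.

Goods: -3198.90 + 623.76 - 2322.82 - 941.63 + 1277.84 = -4561.75
Services: 245.75 - 427.72 + 948.75 - 419.96 = 346.82
Secondary income: 497.21
Current account = (-4561.75) + 346.82 + 497.21 = -3717.72
(Excluded from the current account — financial account: sale of domestic government bonds to non-residents 1094.52, borrowing by resident firms from foreign banks 905.86, foreign purchases of domestic corporate bonds 1453.55, increase in resident deposits held at foreign banks 267.98, acquisition of a foreign subsidiary by a resident firm (outward FDI) 1185.35; capital account: acquisition of foreign patents and trademarks (non-produced assets) 61.60.)

-3717.72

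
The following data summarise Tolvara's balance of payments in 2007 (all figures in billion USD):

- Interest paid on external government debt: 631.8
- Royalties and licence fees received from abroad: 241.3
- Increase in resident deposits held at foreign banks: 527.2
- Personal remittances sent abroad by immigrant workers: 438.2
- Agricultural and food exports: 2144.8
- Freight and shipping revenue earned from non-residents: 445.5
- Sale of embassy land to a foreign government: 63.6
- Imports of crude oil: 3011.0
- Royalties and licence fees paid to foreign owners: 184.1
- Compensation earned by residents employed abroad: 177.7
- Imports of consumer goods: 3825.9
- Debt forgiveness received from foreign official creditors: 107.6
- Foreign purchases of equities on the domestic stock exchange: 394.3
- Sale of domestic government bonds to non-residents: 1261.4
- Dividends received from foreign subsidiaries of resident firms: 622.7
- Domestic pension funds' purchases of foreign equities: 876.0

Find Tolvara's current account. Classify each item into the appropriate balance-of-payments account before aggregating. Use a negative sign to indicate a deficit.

-4459.0

Goods: -3011.0 + 2144.8 - 3825.9 = -4692.1
Services: -184.1 + 241.3 + 445.5 = 502.7
Primary income: 177.7 + 622.7 - 631.8 = 168.6
Secondary income: -438.2
Current account = (-4692.1) + 502.7 + 168.6 + (-438.2) = -4459.0
(Excluded from the current account — financial account: increase in resident deposits held at foreign banks 527.2, foreign purchases of equities on the domestic stock exchange 394.3, sale of domestic government bonds to non-residents 1261.4, domestic pension funds' purchases of foreign equities 876.0; capital account: sale of embassy land to a foreign government 63.6, debt forgiveness received from foreign official creditors 107.6.)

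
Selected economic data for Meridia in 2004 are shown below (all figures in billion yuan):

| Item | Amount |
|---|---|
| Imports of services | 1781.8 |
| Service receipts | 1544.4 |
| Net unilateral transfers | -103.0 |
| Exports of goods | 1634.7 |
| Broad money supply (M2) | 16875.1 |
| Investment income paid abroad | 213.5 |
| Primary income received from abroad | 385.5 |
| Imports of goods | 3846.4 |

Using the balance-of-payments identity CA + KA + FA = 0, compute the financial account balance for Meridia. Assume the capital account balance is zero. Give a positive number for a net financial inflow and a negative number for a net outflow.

Goods balance = 1634.7 - 3846.4 = -2211.7
Services balance = 1544.4 - 1781.8 = -237.4
Trade balance (goods + services) = -2211.7 + (-237.4) = -2449.1
Net primary income = 385.5 - 213.5 = 172.0
Net secondary income = -103.0
Current account = -2449.1 + 172.0 + (-103.0) = -2380.1
Financial account = -(-2380.1) = 2380.1

2380.1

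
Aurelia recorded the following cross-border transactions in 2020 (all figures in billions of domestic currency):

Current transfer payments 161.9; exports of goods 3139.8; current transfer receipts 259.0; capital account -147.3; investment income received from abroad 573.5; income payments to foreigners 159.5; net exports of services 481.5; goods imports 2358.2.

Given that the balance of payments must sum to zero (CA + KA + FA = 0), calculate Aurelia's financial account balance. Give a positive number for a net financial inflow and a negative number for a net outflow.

-1626.9

Goods balance = 3139.8 - 2358.2 = 781.6
Services balance = 481.5
Trade balance (goods + services) = 781.6 + 481.5 = 1263.1
Net primary income = 573.5 - 159.5 = 414.0
Net secondary income = 259.0 - 161.9 = 97.1
Current account = 1263.1 + 414.0 + 97.1 = 1774.2
Financial account = -(1774.2 + (-147.3)) = -1626.9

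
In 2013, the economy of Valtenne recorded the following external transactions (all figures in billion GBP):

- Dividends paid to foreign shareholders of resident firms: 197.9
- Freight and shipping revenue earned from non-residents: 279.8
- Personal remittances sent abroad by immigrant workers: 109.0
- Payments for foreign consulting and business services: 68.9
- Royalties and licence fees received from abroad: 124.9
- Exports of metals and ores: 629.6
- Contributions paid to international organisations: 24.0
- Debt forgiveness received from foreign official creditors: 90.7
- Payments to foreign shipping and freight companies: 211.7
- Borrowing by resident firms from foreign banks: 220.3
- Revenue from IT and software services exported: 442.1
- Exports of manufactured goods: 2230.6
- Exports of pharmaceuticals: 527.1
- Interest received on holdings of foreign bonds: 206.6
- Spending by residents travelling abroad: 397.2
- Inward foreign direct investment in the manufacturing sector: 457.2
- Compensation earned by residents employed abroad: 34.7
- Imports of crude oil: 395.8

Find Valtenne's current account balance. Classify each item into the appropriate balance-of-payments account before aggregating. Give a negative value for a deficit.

Goods: 629.6 - 395.8 + 2230.6 + 527.1 = 2991.5
Services: 279.8 - 397.2 - 211.7 + 124.9 + 442.1 - 68.9 = 169.0
Primary income: 206.6 - 197.9 + 34.7 = 43.4
Secondary income: -109.0 - 24.0 = -133.0
Current account = 2991.5 + 169.0 + 43.4 + (-133.0) = 3070.9
(Excluded from the current account — capital account: debt forgiveness received from foreign official creditors 90.7; financial account: borrowing by resident firms from foreign banks 220.3, inward foreign direct investment in the manufacturing sector 457.2.)

3070.9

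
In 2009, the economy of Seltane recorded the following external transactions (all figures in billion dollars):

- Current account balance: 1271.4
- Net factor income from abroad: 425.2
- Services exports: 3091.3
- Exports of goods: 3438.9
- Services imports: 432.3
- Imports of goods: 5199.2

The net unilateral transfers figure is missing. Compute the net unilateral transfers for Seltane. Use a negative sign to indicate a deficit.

Current account = goods balance + services balance + net primary income + net secondary income
Sum of the known components = 1323.9
Net unilateral transfers = CA - (known components) = 1271.4 - 1323.9 = -52.5

-52.5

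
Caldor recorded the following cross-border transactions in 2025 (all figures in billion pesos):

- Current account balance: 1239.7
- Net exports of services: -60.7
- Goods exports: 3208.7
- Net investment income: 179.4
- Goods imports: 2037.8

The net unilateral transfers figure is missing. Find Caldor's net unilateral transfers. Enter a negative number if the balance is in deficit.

Current account = goods balance + services balance + net primary income + net secondary income
Sum of the known components = 1289.6
Net unilateral transfers = CA - (known components) = 1239.7 - 1289.6 = -49.9

-49.9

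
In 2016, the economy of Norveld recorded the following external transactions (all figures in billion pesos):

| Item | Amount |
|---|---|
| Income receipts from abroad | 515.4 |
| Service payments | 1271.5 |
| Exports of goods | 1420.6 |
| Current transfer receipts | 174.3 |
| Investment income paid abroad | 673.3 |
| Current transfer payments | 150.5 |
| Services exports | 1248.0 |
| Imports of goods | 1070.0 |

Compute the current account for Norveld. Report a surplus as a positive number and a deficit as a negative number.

193.0

Goods balance = 1420.6 - 1070.0 = 350.6
Services balance = 1248.0 - 1271.5 = -23.5
Trade balance (goods + services) = 350.6 + (-23.5) = 327.1
Net primary income = 515.4 - 673.3 = -157.9
Net secondary income = 174.3 - 150.5 = 23.8
Current account = 327.1 + (-157.9) + 23.8 = 193.0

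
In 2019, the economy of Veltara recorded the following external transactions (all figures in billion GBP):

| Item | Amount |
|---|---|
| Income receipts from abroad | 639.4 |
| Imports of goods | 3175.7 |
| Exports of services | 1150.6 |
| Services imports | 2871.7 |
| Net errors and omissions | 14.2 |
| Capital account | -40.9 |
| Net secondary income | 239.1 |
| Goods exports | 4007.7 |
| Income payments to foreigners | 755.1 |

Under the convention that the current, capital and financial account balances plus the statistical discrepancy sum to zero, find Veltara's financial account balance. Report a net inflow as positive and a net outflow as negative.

792.4

Goods balance = 4007.7 - 3175.7 = 832.0
Services balance = 1150.6 - 2871.7 = -1721.1
Trade balance (goods + services) = 832.0 + (-1721.1) = -889.1
Net primary income = 639.4 - 755.1 = -115.7
Net secondary income = 239.1
Current account = -889.1 + (-115.7) + 239.1 = -765.7
Financial account = -(-765.7 + (-40.9) + 14.2) = 792.4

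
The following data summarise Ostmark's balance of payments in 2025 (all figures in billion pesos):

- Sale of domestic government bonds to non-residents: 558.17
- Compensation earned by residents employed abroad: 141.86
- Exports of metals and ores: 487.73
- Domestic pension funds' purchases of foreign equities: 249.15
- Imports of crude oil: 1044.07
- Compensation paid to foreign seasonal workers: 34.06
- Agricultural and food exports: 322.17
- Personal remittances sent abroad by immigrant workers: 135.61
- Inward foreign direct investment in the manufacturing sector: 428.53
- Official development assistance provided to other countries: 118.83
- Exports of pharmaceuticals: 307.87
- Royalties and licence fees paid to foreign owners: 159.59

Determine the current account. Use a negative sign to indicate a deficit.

Goods: -1044.07 + 322.17 + 487.73 + 307.87 = 73.70
Services: -159.59
Primary income: 141.86 - 34.06 = 107.80
Secondary income: -135.61 - 118.83 = -254.44
Current account = 73.70 + (-159.59) + 107.80 + (-254.44) = -232.53
(Excluded from the current account — financial account: sale of domestic government bonds to non-residents 558.17, domestic pension funds' purchases of foreign equities 249.15, inward foreign direct investment in the manufacturing sector 428.53.)

-232.53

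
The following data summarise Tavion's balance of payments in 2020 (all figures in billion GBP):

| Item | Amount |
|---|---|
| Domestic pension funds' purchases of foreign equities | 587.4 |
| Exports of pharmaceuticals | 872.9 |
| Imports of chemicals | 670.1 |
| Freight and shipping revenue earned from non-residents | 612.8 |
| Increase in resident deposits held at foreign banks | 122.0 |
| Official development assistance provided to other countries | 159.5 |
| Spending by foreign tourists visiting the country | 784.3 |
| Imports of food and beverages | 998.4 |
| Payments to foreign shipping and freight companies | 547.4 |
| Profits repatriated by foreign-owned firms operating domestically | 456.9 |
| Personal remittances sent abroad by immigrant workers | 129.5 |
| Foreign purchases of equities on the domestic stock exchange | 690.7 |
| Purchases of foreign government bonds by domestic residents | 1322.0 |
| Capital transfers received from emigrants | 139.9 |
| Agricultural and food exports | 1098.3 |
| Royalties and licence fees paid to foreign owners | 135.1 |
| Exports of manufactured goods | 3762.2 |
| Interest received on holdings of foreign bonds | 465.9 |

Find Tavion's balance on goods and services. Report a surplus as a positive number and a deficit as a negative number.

Goods: -670.1 + 872.9 + 3762.2 + 1098.3 - 998.4 = 4064.9
Services: 612.8 - 135.1 - 547.4 + 784.3 = 714.6
Trade balance = 4064.9 + 714.6 = 4779.5
(Excluded from the trade balance — financial account: domestic pension funds' purchases of foreign equities 587.4, increase in resident deposits held at foreign banks 122.0, foreign purchases of equities on the domestic stock exchange 690.7, purchases of foreign government bonds by domestic residents 1322.0; secondary income: official development assistance provided to other countries 159.5, personal remittances sent abroad by immigrant workers 129.5; primary income: profits repatriated by foreign-owned firms operating domestically 456.9, interest received on holdings of foreign bonds 465.9; capital account: capital transfers received from emigrants 139.9.)

4779.5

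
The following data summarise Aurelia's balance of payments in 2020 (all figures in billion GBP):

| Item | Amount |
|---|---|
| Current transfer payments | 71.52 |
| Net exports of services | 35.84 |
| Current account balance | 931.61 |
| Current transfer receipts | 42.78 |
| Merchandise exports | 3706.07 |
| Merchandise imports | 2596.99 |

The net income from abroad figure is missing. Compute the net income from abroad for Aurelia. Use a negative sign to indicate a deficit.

Current account = goods balance + services balance + net primary income + net secondary income
Sum of the known components = 1116.18
Net income from abroad = CA - (known components) = 931.61 - 1116.18 = -184.57

-184.57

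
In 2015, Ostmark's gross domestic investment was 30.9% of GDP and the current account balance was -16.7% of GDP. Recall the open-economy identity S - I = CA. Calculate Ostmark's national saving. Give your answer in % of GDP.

S - I = CA (net lending to the rest of the world).
S = I + CA = 30.9 + (-16.7) = 14.2

14.2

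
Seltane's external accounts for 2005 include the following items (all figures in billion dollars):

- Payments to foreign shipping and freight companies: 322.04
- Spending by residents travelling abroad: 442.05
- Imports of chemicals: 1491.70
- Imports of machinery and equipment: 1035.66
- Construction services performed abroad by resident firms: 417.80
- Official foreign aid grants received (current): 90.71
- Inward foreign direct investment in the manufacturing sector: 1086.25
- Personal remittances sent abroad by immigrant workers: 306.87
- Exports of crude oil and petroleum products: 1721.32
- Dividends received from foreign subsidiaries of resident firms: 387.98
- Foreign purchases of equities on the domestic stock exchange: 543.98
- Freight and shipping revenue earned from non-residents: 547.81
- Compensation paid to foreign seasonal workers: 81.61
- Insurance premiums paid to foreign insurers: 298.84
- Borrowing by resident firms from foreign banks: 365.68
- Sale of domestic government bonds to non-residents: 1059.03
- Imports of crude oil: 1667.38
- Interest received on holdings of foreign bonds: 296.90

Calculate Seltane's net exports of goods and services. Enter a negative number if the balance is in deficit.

-2570.74

Goods: -1035.66 - 1491.70 - 1667.38 + 1721.32 = -2473.42
Services: 417.80 - 442.05 + 547.81 - 322.04 - 298.84 = -97.32
Trade balance = -2473.42 + (-97.32) = -2570.74
(Excluded from the trade balance — secondary income: official foreign aid grants received (current) 90.71, personal remittances sent abroad by immigrant workers 306.87; financial account: inward foreign direct investment in the manufacturing sector 1086.25, foreign purchases of equities on the domestic stock exchange 543.98, borrowing by resident firms from foreign banks 365.68, sale of domestic government bonds to non-residents 1059.03; primary income: dividends received from foreign subsidiaries of resident firms 387.98, compensation paid to foreign seasonal workers 81.61, interest received on holdings of foreign bonds 296.90.)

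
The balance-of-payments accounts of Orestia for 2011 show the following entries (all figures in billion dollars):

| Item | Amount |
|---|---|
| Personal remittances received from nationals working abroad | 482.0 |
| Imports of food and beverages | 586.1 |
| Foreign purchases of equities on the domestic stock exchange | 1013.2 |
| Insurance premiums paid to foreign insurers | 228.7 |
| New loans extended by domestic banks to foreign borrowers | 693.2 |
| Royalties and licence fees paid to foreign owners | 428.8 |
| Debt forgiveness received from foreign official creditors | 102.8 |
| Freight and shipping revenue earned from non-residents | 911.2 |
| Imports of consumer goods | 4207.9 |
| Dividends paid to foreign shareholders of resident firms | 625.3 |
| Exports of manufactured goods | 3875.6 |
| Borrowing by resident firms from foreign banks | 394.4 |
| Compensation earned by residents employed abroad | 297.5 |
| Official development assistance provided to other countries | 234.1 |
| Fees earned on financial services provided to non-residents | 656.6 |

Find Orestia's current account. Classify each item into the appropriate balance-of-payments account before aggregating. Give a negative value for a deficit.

Goods: -586.1 - 4207.9 + 3875.6 = -918.4
Services: -228.7 + 656.6 - 428.8 + 911.2 = 910.3
Primary income: -625.3 + 297.5 = -327.8
Secondary income: -234.1 + 482.0 = 247.9
Current account = (-918.4) + 910.3 + (-327.8) + 247.9 = -88.0
(Excluded from the current account — financial account: foreign purchases of equities on the domestic stock exchange 1013.2, new loans extended by domestic banks to foreign borrowers 693.2, borrowing by resident firms from foreign banks 394.4; capital account: debt forgiveness received from foreign official creditors 102.8.)

-88.0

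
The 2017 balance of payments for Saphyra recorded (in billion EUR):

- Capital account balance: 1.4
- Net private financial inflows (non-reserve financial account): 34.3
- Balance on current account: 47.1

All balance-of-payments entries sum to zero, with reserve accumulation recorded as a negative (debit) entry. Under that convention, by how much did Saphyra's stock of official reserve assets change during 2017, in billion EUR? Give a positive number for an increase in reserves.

82.8

Official reserve transactions balance = -(47.1 + 1.4 + 34.3) = -82.8
An accumulation of reserves is recorded as a debit (negative entry), so the change in the stock of reserves is the negative of that balance.
Change in official reserves = -(-82.8) = 82.8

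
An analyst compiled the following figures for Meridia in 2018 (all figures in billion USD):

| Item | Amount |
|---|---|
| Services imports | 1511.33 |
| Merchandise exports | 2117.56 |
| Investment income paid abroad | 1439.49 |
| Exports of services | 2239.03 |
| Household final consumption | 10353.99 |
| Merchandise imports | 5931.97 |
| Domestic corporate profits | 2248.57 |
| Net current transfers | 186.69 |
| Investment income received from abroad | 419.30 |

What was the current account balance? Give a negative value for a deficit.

-3920.21

Goods balance = 2117.56 - 5931.97 = -3814.41
Services balance = 2239.03 - 1511.33 = 727.70
Trade balance (goods + services) = -3814.41 + 727.70 = -3086.71
Net primary income = 419.30 - 1439.49 = -1020.19
Net secondary income = 186.69
Current account = -3086.71 + (-1020.19) + 186.69 = -3920.21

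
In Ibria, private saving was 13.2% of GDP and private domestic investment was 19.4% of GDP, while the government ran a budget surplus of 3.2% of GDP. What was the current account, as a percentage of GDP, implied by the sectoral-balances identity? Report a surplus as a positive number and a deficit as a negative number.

By the sectoral-balances identity, CA = (S_private - I) + (T - G).
Private balance = 13.2 - 19.4 = -6.2
Government balance (T - G) = 3.2
CA = -6.2 + 3.2 = -3.0

-3.0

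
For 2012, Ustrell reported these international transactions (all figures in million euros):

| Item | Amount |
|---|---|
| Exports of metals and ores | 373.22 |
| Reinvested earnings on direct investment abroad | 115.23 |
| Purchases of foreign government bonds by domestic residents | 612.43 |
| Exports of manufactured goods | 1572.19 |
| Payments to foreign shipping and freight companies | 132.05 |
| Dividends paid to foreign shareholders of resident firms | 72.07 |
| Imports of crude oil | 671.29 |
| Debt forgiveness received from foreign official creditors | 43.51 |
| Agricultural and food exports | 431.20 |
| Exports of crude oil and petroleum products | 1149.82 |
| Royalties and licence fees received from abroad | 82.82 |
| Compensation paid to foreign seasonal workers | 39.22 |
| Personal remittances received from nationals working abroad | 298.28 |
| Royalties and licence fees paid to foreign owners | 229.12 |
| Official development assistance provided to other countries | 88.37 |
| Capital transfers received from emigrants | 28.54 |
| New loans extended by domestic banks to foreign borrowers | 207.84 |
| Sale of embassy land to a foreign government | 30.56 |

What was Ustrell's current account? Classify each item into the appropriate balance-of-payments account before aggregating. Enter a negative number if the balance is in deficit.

Goods: 1149.82 + 431.20 - 671.29 + 373.22 + 1572.19 = 2855.14
Services: 82.82 - 229.12 - 132.05 = -278.35
Primary income: 115.23 - 39.22 - 72.07 = 3.94
Secondary income: 298.28 - 88.37 = 209.91
Current account = 2855.14 + (-278.35) + 3.94 + 209.91 = 2790.64
(Excluded from the current account — financial account: purchases of foreign government bonds by domestic residents 612.43, new loans extended by domestic banks to foreign borrowers 207.84; capital account: debt forgiveness received from foreign official creditors 43.51, capital transfers received from emigrants 28.54, sale of embassy land to a foreign government 30.56.)

2790.64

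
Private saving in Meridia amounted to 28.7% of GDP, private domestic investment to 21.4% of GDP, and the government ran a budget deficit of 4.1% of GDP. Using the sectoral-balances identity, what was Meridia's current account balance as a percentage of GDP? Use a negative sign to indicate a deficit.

By the sectoral-balances identity, CA = (S_private - I) + (T - G).
Private balance = 28.7 - 21.4 = 7.3
Government balance (T - G) = -4.1
CA = 7.3 + (-4.1) = 3.2

3.2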